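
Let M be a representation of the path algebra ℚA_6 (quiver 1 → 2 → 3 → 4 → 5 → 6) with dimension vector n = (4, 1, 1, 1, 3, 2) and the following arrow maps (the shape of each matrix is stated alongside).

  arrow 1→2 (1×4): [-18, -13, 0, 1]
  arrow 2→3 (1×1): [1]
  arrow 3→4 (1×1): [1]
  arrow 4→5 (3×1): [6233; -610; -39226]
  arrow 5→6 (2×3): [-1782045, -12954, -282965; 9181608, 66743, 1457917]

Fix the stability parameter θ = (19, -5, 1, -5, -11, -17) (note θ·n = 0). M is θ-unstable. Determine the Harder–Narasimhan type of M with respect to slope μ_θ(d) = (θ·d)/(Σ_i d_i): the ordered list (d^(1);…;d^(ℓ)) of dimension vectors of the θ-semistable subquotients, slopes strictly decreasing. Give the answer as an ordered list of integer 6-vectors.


Interval decomposition of M: I[1,1]^3, I[1,6], I[5,5], I[5,6].
HN type (ℓ=4): μ^(1)=19; μ^(2)=-3; μ^(3)=-11; μ^(4)=-14

((3, 0, 0, 0, 0, 0); (1, 1, 1, 1, 1, 1); (0, 0, 0, 0, 1, 0); (0, 0, 0, 0, 1, 1))


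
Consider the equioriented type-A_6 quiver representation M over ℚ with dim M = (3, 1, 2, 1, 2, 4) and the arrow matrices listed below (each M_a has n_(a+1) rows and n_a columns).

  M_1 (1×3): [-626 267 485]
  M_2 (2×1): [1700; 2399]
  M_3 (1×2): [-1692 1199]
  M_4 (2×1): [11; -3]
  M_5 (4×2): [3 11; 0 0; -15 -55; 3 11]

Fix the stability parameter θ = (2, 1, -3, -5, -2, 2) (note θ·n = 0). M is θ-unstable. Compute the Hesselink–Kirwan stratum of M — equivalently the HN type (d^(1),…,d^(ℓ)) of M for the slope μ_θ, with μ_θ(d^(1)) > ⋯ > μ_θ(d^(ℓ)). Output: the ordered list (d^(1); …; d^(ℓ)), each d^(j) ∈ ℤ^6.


Barcode: M ≅ I[1,1]^2, I[1,5], I[3,3], I[5,6], I[6,6]^3. HN layers by μ_θ (4 steps, strictly decreasing):
  μ^(1)=2; μ^(2)=-7/5; μ^(3)=-2; μ^(4)=-3

((2, 0, 0, 0, 0, 4); (1, 1, 1, 1, 1, 0); (0, 0, 0, 0, 1, 0); (0, 0, 1, 0, 0, 0))


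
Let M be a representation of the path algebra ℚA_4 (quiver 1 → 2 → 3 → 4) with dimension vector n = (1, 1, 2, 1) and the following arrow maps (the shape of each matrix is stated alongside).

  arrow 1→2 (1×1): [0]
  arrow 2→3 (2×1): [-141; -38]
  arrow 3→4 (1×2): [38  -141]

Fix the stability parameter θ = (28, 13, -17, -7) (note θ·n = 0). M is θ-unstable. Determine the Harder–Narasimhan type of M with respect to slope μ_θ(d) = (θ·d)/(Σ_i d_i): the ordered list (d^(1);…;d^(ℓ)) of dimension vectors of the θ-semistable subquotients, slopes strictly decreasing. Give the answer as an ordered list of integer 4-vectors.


Interval decomposition of M: I[1,1], I[2,3], I[3,4].
HN type (ℓ=4): μ^(1)=28; μ^(2)=-2; μ^(3)=-7; μ^(4)=-17

((1, 0, 0, 0); (0, 1, 1, 0); (0, 0, 0, 1); (0, 0, 1, 0))


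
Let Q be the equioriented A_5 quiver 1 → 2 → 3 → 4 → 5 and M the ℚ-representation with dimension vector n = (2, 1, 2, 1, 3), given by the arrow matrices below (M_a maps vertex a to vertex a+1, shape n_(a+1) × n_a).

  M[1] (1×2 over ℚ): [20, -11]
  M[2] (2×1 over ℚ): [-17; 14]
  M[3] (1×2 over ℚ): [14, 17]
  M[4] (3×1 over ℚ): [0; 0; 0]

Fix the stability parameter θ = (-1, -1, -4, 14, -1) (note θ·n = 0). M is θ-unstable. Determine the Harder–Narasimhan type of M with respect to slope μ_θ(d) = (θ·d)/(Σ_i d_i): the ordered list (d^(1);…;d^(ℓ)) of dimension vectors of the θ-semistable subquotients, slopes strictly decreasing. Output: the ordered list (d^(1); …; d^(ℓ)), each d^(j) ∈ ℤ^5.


Interval decomposition of M: I[1,1], I[1,3], I[3,4], I[5,5]^3.
HN type (ℓ=4): μ^(1)=14; μ^(2)=-1; μ^(3)=-2; μ^(4)=-4

((0, 0, 0, 1, 0); (1, 0, 0, 0, 3); (1, 1, 1, 0, 0); (0, 0, 1, 0, 0))


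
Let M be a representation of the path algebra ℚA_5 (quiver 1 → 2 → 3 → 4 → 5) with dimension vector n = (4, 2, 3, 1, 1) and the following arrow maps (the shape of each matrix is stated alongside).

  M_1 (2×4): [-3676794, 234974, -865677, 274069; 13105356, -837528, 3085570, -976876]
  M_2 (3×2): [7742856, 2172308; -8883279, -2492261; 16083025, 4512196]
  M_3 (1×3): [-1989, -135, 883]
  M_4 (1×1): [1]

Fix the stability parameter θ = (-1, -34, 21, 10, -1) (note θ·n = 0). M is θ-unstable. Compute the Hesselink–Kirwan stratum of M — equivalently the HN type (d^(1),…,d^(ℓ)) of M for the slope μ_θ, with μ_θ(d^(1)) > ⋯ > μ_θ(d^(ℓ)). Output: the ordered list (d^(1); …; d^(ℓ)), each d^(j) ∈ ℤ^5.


Interval decomposition of M: I[1,1]^2, I[1,3], I[1,5], I[3,3].
HN type (ℓ=4): μ^(1)=21; μ^(2)=10; μ^(3)=-1; μ^(4)=-35/2

((0, 0, 2, 0, 0); (0, 0, 1, 1, 1); (2, 0, 0, 0, 0); (2, 2, 0, 0, 0))


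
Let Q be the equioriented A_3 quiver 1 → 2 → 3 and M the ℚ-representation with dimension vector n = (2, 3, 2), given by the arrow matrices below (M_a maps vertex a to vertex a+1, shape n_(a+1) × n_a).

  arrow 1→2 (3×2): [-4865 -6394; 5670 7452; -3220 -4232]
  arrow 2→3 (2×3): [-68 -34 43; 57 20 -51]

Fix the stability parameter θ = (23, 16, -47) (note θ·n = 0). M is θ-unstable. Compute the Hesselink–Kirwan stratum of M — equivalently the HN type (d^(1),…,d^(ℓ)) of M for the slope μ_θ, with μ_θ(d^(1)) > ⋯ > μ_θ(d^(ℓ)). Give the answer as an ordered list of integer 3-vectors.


Via rank(M_{q-1}∘⋯∘M_p): M ≅ I[1,1], I[1,3], I[2,2], I[2,3].
μ_θ-semistable layers: μ^(1)=23; μ^(2)=16; μ^(3)=-8/3; μ^(4)=-31/2

((1, 0, 0); (0, 1, 0); (1, 1, 1); (0, 1, 1))


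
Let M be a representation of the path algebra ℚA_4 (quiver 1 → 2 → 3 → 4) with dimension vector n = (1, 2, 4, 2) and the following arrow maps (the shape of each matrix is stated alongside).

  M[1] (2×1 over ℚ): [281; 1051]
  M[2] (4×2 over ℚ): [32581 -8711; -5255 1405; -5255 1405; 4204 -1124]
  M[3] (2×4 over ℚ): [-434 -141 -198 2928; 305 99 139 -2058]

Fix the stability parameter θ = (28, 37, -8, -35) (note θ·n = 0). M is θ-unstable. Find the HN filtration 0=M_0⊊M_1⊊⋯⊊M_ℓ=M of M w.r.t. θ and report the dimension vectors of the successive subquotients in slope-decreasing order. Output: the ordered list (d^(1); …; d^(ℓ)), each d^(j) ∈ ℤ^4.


Barcode: M ≅ I[1,2], I[2,4], I[3,3]^2, I[3,4]. HN layers by μ_θ (5 steps, strictly decreasing):
  μ^(1)=37; μ^(2)=28; μ^(3)=-2; μ^(4)=-8; μ^(5)=-43/2

((0, 1, 0, 0); (1, 0, 0, 0); (0, 1, 1, 1); (0, 0, 2, 0); (0, 0, 1, 1))


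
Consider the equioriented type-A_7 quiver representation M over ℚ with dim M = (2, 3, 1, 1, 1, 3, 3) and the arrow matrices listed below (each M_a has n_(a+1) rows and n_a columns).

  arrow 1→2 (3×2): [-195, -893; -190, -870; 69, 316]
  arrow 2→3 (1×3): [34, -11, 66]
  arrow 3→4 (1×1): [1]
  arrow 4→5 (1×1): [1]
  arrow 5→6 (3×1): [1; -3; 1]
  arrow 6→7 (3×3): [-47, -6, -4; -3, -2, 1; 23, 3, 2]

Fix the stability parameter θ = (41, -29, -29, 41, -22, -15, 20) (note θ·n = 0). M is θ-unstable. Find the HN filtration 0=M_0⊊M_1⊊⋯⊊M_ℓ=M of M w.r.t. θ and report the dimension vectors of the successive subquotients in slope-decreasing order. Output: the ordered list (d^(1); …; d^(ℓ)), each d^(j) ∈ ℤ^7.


Interval decomposition of M: I[1,2], I[1,7], I[2,2], I[6,7]^2.
HN type (ℓ=6): μ^(1)=20; μ^(2)=6; μ^(3)=4/3; μ^(4)=-17/3; μ^(5)=-15; μ^(6)=-29

((0, 0, 0, 0, 0, 0, 3); (1, 1, 0, 0, 0, 0, 0); (0, 0, 0, 1, 1, 1, 0); (1, 1, 1, 0, 0, 0, 0); (0, 0, 0, 0, 0, 2, 0); (0, 1, 0, 0, 0, 0, 0))


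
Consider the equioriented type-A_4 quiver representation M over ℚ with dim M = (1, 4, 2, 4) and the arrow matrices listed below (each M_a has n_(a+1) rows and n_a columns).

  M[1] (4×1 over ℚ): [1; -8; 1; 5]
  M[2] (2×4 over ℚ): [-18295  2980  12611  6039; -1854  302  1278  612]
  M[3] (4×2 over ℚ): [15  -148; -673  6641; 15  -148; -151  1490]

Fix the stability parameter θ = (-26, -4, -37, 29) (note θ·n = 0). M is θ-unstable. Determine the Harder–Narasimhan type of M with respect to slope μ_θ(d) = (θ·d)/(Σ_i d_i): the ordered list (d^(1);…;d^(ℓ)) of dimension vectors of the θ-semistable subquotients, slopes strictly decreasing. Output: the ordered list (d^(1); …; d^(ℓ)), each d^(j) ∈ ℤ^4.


Barcode: M ≅ I[1,4], I[2,2]^2, I[2,4], I[4,4]^2. HN layers by μ_θ (4 steps, strictly decreasing):
  μ^(1)=29; μ^(2)=-4; μ^(3)=-41/2; μ^(4)=-26

((0, 0, 0, 4); (0, 2, 0, 0); (0, 2, 2, 0); (1, 0, 0, 0))


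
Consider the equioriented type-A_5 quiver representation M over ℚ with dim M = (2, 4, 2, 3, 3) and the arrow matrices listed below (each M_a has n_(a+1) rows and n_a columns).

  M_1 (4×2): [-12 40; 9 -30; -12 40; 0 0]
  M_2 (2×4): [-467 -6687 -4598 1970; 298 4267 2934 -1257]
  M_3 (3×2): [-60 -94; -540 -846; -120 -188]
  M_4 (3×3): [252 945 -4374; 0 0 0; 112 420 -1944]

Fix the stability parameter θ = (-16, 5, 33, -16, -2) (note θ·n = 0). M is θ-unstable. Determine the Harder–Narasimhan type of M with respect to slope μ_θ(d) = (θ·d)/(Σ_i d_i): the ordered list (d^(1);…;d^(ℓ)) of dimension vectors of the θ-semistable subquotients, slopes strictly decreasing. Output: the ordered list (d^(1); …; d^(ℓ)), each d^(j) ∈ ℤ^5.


Via rank(M_{q-1}∘⋯∘M_p): M ≅ I[1,1], I[1,5], I[2,2]^2, I[2,3], I[4,4]^2, I[5,5]^2.
μ_θ-semistable layers: μ^(1)=33; μ^(2)=5; μ^(3)=-2; μ^(4)=-16

((0, 0, 1, 0, 0); (0, 4, 1, 1, 1); (0, 0, 0, 0, 2); (2, 0, 0, 2, 0))


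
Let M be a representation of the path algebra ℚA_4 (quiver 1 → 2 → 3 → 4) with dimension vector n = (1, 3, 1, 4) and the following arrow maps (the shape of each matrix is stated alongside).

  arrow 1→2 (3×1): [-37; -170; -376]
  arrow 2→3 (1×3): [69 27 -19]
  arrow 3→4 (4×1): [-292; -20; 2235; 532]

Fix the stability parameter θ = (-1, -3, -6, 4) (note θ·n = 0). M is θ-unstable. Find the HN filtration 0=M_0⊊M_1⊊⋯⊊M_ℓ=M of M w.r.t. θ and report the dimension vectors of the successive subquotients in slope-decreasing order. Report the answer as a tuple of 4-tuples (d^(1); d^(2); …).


Interval decomposition of M: I[1,4], I[2,2]^2, I[4,4]^3.
HN type (ℓ=3): μ^(1)=4; μ^(2)=-3; μ^(3)=-10/3

((0, 0, 0, 4); (0, 2, 0, 0); (1, 1, 1, 0))


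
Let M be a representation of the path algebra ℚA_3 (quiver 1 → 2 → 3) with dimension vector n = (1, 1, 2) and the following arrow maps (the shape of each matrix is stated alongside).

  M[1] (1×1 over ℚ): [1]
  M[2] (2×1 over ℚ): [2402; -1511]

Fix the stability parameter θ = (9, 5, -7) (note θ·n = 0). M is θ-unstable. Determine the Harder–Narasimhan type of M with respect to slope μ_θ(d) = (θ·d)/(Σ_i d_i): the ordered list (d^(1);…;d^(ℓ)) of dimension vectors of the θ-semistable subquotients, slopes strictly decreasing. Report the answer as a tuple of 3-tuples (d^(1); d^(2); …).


Barcode: M ≅ I[1,3], I[3,3]. HN layers by μ_θ (2 steps, strictly decreasing):
  μ^(1)=7/3; μ^(2)=-7

((1, 1, 1); (0, 0, 1))


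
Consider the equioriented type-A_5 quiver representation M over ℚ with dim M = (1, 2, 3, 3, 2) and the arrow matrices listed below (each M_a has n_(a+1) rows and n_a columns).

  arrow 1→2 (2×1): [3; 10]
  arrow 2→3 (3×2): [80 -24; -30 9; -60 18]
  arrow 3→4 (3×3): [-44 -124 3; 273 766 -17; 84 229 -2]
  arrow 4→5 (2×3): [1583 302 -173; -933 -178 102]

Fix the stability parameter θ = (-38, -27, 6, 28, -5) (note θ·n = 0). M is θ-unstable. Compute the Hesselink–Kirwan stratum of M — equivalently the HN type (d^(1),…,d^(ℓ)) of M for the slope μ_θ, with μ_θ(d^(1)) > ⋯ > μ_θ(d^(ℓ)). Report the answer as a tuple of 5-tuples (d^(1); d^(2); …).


Barcode: M ≅ I[1,2], I[2,5], I[3,4], I[3,5]. HN layers by μ_θ (5 steps, strictly decreasing):
  μ^(1)=28; μ^(2)=23/2; μ^(3)=6; μ^(4)=-27; μ^(5)=-38

((0, 0, 0, 1, 0); (0, 0, 0, 2, 2); (0, 0, 3, 0, 0); (0, 2, 0, 0, 0); (1, 0, 0, 0, 0))


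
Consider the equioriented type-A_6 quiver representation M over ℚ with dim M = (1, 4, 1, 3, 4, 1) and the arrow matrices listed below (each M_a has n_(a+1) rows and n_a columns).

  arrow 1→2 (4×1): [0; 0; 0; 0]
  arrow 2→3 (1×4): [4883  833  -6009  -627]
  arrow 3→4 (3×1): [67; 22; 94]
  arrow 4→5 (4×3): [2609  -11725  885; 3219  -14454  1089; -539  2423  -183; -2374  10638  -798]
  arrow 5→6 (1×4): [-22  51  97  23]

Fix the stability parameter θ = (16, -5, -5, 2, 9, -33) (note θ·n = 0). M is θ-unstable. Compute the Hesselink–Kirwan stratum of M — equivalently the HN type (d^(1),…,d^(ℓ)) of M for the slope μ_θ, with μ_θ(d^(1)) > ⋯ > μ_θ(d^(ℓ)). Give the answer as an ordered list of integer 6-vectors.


Interval decomposition of M: I[1,1], I[2,2]^3, I[2,5], I[4,4], I[4,6], I[5,5]^2.
HN type (ℓ=5): μ^(1)=16; μ^(2)=9; μ^(3)=2; μ^(4)=-5; μ^(5)=-22/3

((1, 0, 0, 0, 0, 0); (0, 0, 0, 0, 3, 0); (0, 0, 0, 2, 0, 0); (0, 4, 1, 0, 0, 0); (0, 0, 0, 1, 1, 1))


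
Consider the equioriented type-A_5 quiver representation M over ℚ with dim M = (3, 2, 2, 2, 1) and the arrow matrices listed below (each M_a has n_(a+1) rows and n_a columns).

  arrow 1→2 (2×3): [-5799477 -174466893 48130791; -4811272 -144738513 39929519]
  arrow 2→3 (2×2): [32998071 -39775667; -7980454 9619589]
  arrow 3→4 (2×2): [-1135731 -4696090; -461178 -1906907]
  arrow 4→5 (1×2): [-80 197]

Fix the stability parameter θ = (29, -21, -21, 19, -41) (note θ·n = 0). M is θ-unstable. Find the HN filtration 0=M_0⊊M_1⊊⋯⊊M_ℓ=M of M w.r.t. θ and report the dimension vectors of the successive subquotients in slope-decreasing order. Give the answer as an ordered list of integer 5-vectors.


Barcode: M ≅ I[1,1], I[1,4], I[1,5]. HN layers by μ_θ (4 steps, strictly decreasing):
  μ^(1)=29; μ^(2)=19; μ^(3)=-13/3; μ^(4)=-7

((1, 0, 0, 0, 0); (0, 0, 0, 1, 0); (1, 1, 1, 0, 0); (1, 1, 1, 1, 1))


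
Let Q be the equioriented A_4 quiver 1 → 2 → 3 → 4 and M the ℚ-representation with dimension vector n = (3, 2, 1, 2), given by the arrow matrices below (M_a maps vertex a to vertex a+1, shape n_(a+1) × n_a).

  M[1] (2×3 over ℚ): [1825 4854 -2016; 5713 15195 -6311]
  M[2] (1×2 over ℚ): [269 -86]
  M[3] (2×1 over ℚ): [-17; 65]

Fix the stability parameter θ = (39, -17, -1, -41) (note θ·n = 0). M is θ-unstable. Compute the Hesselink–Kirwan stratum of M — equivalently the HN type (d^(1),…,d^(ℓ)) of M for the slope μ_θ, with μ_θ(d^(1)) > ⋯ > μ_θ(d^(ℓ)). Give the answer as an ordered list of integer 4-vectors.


Via rank(M_{q-1}∘⋯∘M_p): M ≅ I[1,1], I[1,2], I[1,4], I[4,4].
μ_θ-semistable layers: μ^(1)=39; μ^(2)=11; μ^(3)=-5; μ^(4)=-41

((1, 0, 0, 0); (1, 1, 0, 0); (1, 1, 1, 1); (0, 0, 0, 1))


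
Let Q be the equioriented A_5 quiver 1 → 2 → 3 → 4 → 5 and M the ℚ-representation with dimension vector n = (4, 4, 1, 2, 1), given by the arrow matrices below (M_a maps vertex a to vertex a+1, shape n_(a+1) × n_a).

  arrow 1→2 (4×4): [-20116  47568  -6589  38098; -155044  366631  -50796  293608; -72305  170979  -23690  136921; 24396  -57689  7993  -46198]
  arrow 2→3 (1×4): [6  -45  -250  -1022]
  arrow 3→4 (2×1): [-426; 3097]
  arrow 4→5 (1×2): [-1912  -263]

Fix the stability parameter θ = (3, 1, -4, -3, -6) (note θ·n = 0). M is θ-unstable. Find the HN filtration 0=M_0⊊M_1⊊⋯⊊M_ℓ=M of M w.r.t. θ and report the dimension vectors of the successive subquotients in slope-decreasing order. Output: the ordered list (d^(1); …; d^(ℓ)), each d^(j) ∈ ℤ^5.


Via rank(M_{q-1}∘⋯∘M_p): M ≅ I[1,1], I[1,2]^2, I[1,5], I[2,2], I[4,4].
μ_θ-semistable layers: μ^(1)=3; μ^(2)=2; μ^(3)=1; μ^(4)=-9/5; μ^(5)=-3

((1, 0, 0, 0, 0); (2, 2, 0, 0, 0); (0, 1, 0, 0, 0); (1, 1, 1, 1, 1); (0, 0, 0, 1, 0))


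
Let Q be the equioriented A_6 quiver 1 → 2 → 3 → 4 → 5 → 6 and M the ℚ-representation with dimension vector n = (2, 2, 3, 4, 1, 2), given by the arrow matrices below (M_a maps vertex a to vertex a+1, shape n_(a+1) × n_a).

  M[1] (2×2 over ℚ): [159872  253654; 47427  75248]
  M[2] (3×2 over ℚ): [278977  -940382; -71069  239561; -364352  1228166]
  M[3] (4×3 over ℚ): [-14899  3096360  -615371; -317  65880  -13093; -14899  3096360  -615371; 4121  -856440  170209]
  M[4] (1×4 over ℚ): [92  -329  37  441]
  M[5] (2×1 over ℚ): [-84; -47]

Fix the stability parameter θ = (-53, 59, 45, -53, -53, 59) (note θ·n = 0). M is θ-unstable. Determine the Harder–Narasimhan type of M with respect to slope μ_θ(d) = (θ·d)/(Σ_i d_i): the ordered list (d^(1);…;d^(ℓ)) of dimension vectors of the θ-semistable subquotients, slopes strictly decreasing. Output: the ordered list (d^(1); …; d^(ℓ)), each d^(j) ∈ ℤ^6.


Interval decomposition of M: I[1,3], I[1,6], I[3,3], I[4,4]^3, I[6,6].
HN type (ℓ=5): μ^(1)=59; μ^(2)=52; μ^(3)=45; μ^(4)=-1/2; μ^(5)=-53

((0, 0, 0, 0, 0, 2); (0, 1, 1, 0, 0, 0); (0, 0, 1, 0, 0, 0); (0, 1, 1, 1, 1, 0); (2, 0, 0, 3, 0, 0))


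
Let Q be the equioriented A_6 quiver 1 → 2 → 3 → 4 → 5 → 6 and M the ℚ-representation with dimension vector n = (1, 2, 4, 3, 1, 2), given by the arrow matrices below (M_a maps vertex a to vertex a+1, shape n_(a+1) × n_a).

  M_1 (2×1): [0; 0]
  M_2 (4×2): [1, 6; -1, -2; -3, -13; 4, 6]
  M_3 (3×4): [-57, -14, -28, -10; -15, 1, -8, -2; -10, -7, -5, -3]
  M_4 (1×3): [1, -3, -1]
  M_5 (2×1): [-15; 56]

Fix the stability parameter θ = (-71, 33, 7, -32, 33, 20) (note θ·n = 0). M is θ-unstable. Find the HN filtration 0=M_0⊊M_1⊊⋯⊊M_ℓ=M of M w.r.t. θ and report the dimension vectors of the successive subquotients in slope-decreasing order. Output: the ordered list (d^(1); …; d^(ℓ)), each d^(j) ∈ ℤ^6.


Barcode: M ≅ I[1,1], I[2,4], I[2,6], I[3,3], I[3,4], I[6,6]. HN layers by μ_θ (6 steps, strictly decreasing):
  μ^(1)=53/2; μ^(2)=20; μ^(3)=7; μ^(4)=8/3; μ^(5)=-25/2; μ^(6)=-71

((0, 0, 0, 0, 1, 1); (0, 0, 0, 0, 0, 1); (0, 0, 1, 0, 0, 0); (0, 2, 2, 2, 0, 0); (0, 0, 1, 1, 0, 0); (1, 0, 0, 0, 0, 0))


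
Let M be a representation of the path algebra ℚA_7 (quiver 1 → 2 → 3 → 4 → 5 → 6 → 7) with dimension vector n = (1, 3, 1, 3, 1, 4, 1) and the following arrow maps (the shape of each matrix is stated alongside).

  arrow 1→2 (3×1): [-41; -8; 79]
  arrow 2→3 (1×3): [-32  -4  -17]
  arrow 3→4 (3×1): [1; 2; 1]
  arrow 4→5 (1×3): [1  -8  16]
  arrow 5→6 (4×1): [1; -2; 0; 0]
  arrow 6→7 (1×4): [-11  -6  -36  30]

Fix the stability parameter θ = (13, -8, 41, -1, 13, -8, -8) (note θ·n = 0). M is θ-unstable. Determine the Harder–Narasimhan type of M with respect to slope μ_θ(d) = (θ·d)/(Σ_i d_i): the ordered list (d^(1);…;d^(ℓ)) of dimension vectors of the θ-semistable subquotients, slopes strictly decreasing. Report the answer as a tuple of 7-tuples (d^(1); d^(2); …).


Interval decomposition of M: I[1,7], I[2,2]^2, I[4,4]^2, I[6,6]^3.
HN type (ℓ=4): μ^(1)=37/5; μ^(2)=5/2; μ^(3)=-1; μ^(4)=-8

((0, 0, 1, 1, 1, 1, 1); (1, 1, 0, 0, 0, 0, 0); (0, 0, 0, 2, 0, 0, 0); (0, 2, 0, 0, 0, 3, 0))


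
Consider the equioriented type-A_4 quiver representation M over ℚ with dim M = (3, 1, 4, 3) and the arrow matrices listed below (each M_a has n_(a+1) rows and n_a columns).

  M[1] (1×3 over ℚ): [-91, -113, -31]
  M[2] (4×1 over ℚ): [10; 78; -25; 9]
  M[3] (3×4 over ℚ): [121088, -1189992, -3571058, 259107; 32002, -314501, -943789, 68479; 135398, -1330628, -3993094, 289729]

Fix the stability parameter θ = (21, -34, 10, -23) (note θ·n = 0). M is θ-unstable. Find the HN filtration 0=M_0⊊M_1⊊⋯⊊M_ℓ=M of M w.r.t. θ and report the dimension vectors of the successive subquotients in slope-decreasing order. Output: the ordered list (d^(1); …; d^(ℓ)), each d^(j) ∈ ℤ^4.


Barcode: M ≅ I[1,1]^2, I[1,4], I[3,3], I[3,4]^2. HN layers by μ_θ (3 steps, strictly decreasing):
  μ^(1)=21; μ^(2)=10; μ^(3)=-13/2

((2, 0, 0, 0); (0, 0, 1, 0); (1, 1, 3, 3))


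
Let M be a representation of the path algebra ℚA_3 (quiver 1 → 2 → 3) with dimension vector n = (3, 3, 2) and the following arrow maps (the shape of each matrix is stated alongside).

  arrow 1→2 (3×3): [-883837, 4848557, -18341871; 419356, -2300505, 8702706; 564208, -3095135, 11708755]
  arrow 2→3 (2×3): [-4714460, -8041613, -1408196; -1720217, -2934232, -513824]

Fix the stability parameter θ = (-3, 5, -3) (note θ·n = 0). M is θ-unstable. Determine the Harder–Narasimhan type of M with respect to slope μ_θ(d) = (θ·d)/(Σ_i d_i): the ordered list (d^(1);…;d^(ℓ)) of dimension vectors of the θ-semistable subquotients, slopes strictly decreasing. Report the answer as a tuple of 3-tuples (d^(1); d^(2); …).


Barcode: M ≅ I[1,2], I[1,3]^2. HN layers by μ_θ (3 steps, strictly decreasing):
  μ^(1)=5; μ^(2)=1; μ^(3)=-3

((0, 1, 0); (0, 2, 2); (3, 0, 0))


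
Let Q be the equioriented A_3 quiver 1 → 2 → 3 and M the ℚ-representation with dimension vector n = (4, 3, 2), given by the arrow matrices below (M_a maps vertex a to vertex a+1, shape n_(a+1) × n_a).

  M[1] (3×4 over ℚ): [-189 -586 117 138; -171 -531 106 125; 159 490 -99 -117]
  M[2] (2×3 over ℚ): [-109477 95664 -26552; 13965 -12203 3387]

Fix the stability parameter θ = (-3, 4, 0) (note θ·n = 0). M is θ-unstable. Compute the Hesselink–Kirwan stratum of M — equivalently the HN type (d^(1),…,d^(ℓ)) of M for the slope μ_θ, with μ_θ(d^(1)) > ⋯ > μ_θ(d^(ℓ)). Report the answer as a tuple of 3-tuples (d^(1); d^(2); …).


Interval decomposition of M: I[1,1], I[1,2], I[1,3]^2.
HN type (ℓ=3): μ^(1)=4; μ^(2)=2; μ^(3)=-3

((0, 1, 0); (0, 2, 2); (4, 0, 0))


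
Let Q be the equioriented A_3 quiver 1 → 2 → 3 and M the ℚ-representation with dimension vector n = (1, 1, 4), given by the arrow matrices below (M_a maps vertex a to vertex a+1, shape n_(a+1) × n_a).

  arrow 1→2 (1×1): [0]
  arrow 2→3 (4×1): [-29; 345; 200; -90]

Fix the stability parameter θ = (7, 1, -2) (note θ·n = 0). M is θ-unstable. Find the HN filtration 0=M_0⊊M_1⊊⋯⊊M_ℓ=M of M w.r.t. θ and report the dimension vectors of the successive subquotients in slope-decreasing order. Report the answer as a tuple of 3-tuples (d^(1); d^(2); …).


Via rank(M_{q-1}∘⋯∘M_p): M ≅ I[1,1], I[2,3], I[3,3]^3.
μ_θ-semistable layers: μ^(1)=7; μ^(2)=-1/2; μ^(3)=-2

((1, 0, 0); (0, 1, 1); (0, 0, 3))


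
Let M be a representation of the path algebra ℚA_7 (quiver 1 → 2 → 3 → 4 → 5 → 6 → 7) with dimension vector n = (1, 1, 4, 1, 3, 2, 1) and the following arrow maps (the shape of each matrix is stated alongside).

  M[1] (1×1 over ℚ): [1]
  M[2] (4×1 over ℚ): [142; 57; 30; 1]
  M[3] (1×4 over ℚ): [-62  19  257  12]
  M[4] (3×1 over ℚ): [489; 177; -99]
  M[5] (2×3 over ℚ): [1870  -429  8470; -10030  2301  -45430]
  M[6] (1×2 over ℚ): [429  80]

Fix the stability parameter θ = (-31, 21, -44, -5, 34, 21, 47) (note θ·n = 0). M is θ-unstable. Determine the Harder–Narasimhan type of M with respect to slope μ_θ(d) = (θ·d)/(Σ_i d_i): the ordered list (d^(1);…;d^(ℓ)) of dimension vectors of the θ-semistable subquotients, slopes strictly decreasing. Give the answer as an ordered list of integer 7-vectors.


Barcode: M ≅ I[1,7], I[3,3]^3, I[5,5]^2, I[6,6]. HN layers by μ_θ (8 steps, strictly decreasing):
  μ^(1)=47; μ^(2)=34; μ^(3)=55/2; μ^(4)=21; μ^(5)=-5; μ^(6)=-23/2; μ^(7)=-31; μ^(8)=-44

((0, 0, 0, 0, 0, 0, 1); (0, 0, 0, 0, 2, 0, 0); (0, 0, 0, 0, 1, 1, 0); (0, 0, 0, 0, 0, 1, 0); (0, 0, 0, 1, 0, 0, 0); (0, 1, 1, 0, 0, 0, 0); (1, 0, 0, 0, 0, 0, 0); (0, 0, 3, 0, 0, 0, 0))


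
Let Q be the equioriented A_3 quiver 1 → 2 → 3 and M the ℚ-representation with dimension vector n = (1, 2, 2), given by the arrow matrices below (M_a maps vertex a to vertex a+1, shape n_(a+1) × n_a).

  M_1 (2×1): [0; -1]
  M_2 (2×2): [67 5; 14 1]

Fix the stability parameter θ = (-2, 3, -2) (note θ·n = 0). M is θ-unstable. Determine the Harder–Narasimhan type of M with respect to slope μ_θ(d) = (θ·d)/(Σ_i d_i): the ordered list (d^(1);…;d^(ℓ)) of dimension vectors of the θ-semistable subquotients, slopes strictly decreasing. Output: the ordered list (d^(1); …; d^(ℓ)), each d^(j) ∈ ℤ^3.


Barcode: M ≅ I[1,3], I[2,3]. HN layers by μ_θ (2 steps, strictly decreasing):
  μ^(1)=1/2; μ^(2)=-2

((0, 2, 2); (1, 0, 0))


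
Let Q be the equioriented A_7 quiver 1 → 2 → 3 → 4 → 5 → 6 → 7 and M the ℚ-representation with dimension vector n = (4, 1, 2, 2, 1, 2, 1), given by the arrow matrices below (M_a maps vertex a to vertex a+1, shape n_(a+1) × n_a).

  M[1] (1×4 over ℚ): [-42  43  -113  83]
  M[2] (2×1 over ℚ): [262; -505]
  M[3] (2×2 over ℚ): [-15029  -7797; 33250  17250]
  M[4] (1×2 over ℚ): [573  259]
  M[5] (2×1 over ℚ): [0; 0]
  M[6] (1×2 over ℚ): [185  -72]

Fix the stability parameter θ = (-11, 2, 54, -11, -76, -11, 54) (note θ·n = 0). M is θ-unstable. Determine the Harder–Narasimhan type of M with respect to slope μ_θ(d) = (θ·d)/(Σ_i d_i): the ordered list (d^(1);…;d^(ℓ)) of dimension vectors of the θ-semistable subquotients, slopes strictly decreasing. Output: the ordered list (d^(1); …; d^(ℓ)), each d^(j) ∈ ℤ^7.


Barcode: M ≅ I[1,1]^3, I[1,5], I[3,3], I[4,4], I[6,6], I[6,7]. HN layers by μ_θ (3 steps, strictly decreasing):
  μ^(1)=54; μ^(2)=-31/4; μ^(3)=-11

((0, 0, 1, 0, 0, 0, 1); (0, 1, 1, 1, 1, 0, 0); (4, 0, 0, 1, 0, 2, 0))


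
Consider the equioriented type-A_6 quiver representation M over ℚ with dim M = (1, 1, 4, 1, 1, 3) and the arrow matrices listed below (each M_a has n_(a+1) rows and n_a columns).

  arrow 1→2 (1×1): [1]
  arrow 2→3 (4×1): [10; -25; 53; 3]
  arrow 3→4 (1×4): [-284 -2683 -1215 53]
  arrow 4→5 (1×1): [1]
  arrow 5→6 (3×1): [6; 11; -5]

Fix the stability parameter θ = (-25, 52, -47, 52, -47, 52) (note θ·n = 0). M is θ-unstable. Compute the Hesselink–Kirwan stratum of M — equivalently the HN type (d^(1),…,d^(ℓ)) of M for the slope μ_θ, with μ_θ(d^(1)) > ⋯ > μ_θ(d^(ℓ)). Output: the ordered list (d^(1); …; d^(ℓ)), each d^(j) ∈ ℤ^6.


Barcode: M ≅ I[1,6], I[3,3]^3, I[6,6]^2. HN layers by μ_θ (4 steps, strictly decreasing):
  μ^(1)=52; μ^(2)=5/2; μ^(3)=-25; μ^(4)=-47

((0, 0, 0, 0, 0, 3); (0, 1, 1, 1, 1, 0); (1, 0, 0, 0, 0, 0); (0, 0, 3, 0, 0, 0))


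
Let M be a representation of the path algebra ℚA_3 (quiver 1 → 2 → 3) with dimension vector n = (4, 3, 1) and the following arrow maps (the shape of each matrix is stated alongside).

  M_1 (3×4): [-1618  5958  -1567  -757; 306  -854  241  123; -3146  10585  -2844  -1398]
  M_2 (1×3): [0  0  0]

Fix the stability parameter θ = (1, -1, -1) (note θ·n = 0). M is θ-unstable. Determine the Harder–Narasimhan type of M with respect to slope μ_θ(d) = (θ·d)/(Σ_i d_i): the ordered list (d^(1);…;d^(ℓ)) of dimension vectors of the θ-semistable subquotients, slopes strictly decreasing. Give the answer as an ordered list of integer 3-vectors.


Interval decomposition of M: I[1,1], I[1,2]^3, I[3,3].
HN type (ℓ=3): μ^(1)=1; μ^(2)=0; μ^(3)=-1

((1, 0, 0); (3, 3, 0); (0, 0, 1))


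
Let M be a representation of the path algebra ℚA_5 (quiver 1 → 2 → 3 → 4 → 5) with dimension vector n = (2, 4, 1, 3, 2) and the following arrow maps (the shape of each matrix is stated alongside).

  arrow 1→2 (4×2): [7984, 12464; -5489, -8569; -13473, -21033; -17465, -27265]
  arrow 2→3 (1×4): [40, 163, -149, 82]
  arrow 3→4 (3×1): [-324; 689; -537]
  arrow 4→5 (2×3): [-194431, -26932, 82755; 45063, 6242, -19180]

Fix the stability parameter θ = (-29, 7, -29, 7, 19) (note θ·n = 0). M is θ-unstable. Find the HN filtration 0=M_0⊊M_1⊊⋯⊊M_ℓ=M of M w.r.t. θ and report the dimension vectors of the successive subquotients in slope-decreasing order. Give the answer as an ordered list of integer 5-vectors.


Via rank(M_{q-1}∘⋯∘M_p): M ≅ I[1,1], I[1,2], I[2,2]^2, I[2,5], I[4,4], I[4,5].
μ_θ-semistable layers: μ^(1)=19; μ^(2)=7; μ^(3)=-11; μ^(4)=-29

((0, 0, 0, 0, 2); (0, 3, 0, 3, 0); (0, 1, 1, 0, 0); (2, 0, 0, 0, 0))


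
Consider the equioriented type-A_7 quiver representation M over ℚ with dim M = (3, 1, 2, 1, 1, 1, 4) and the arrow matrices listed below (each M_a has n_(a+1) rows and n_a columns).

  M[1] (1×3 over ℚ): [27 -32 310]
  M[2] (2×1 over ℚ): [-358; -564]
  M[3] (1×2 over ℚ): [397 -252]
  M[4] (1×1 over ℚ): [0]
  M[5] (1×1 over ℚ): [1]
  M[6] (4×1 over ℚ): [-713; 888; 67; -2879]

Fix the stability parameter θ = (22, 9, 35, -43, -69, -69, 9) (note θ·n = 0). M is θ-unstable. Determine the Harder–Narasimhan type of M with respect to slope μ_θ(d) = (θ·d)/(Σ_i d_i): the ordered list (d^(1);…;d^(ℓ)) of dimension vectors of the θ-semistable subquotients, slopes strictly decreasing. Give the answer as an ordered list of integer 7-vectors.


Interval decomposition of M: I[1,1]^2, I[1,4], I[3,3], I[5,7], I[7,7]^3.
HN type (ℓ=5): μ^(1)=35; μ^(2)=22; μ^(3)=9; μ^(4)=23/4; μ^(5)=-69

((0, 0, 1, 0, 0, 0, 0); (2, 0, 0, 0, 0, 0, 0); (0, 0, 0, 0, 0, 0, 4); (1, 1, 1, 1, 0, 0, 0); (0, 0, 0, 0, 1, 1, 0))


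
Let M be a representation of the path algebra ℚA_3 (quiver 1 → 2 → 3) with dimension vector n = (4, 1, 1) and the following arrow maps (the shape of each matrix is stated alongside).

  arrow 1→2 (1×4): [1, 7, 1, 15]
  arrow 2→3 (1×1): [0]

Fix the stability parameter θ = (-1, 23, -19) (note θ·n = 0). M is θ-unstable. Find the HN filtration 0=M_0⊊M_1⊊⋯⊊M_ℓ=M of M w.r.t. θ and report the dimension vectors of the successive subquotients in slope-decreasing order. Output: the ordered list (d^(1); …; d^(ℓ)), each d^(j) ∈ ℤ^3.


Via rank(M_{q-1}∘⋯∘M_p): M ≅ I[1,1]^3, I[1,2], I[3,3].
μ_θ-semistable layers: μ^(1)=23; μ^(2)=-1; μ^(3)=-19

((0, 1, 0); (4, 0, 0); (0, 0, 1))


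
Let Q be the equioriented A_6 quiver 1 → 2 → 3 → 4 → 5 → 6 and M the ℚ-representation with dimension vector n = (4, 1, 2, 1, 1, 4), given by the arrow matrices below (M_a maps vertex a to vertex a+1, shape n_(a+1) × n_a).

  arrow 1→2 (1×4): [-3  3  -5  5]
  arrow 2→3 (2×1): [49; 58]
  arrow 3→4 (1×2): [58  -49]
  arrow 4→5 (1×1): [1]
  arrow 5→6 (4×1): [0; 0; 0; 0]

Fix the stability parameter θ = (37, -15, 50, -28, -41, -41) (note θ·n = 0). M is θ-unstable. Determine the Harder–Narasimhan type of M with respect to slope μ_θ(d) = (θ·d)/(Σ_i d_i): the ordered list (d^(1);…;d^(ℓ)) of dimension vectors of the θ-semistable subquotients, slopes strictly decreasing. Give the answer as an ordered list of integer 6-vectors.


Interval decomposition of M: I[1,1]^3, I[1,3], I[3,5], I[6,6]^4.
HN type (ℓ=5): μ^(1)=50; μ^(2)=37; μ^(3)=11; μ^(4)=-19/3; μ^(5)=-41

((0, 0, 1, 0, 0, 0); (3, 0, 0, 0, 0, 0); (1, 1, 0, 0, 0, 0); (0, 0, 1, 1, 1, 0); (0, 0, 0, 0, 0, 4))


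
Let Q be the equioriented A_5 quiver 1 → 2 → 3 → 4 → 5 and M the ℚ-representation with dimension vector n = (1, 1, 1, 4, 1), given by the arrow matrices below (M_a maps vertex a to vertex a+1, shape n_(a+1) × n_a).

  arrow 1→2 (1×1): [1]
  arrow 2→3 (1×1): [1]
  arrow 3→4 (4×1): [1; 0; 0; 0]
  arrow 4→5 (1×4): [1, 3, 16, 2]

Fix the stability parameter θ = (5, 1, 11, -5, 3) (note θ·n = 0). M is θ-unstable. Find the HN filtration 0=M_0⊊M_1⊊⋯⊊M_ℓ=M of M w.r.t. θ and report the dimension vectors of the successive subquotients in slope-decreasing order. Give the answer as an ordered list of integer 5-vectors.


Via rank(M_{q-1}∘⋯∘M_p): M ≅ I[1,5], I[4,4]^3.
μ_θ-semistable layers: μ^(1)=3; μ^(2)=-5

((1, 1, 1, 1, 1); (0, 0, 0, 3, 0))


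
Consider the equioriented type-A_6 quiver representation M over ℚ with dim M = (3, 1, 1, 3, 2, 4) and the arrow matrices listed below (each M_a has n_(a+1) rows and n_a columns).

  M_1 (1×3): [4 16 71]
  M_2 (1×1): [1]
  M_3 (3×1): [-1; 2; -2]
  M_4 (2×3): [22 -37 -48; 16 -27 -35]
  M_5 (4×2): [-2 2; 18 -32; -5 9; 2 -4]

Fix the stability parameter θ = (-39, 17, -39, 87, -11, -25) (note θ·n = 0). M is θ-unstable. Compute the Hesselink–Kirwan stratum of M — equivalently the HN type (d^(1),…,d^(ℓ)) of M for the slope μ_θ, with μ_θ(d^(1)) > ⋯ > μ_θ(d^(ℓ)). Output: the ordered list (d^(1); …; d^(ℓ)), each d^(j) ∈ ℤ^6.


Interval decomposition of M: I[1,1]^2, I[1,4], I[4,6]^2, I[6,6]^2.
HN type (ℓ=5): μ^(1)=87; μ^(2)=17; μ^(3)=-11; μ^(4)=-25; μ^(5)=-39

((0, 0, 0, 1, 0, 0); (0, 0, 0, 2, 2, 2); (0, 1, 1, 0, 0, 0); (0, 0, 0, 0, 0, 2); (3, 0, 0, 0, 0, 0))


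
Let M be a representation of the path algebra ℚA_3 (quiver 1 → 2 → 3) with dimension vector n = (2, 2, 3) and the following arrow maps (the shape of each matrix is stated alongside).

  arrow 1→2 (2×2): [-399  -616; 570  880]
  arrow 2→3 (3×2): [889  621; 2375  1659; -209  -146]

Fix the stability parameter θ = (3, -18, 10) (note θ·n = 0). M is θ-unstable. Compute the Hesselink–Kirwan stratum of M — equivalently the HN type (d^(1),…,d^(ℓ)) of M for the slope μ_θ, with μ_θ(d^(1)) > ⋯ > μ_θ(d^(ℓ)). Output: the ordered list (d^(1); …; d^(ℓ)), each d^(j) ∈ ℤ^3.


Via rank(M_{q-1}∘⋯∘M_p): M ≅ I[1,1], I[1,3], I[2,3], I[3,3].
μ_θ-semistable layers: μ^(1)=10; μ^(2)=3; μ^(3)=-15/2; μ^(4)=-18

((0, 0, 3); (1, 0, 0); (1, 1, 0); (0, 1, 0))


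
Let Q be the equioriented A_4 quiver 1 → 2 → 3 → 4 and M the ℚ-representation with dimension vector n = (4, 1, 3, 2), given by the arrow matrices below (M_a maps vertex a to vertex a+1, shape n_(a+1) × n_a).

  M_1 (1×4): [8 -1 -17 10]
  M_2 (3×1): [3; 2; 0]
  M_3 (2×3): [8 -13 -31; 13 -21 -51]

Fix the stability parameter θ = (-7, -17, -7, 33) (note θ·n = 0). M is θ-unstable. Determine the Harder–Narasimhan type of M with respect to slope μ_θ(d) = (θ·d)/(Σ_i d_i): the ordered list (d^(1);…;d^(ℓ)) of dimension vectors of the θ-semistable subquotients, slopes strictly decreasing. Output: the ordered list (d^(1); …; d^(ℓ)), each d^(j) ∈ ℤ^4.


Barcode: M ≅ I[1,1]^3, I[1,4], I[3,3], I[3,4]. HN layers by μ_θ (3 steps, strictly decreasing):
  μ^(1)=33; μ^(2)=-7; μ^(3)=-12

((0, 0, 0, 2); (3, 0, 3, 0); (1, 1, 0, 0))


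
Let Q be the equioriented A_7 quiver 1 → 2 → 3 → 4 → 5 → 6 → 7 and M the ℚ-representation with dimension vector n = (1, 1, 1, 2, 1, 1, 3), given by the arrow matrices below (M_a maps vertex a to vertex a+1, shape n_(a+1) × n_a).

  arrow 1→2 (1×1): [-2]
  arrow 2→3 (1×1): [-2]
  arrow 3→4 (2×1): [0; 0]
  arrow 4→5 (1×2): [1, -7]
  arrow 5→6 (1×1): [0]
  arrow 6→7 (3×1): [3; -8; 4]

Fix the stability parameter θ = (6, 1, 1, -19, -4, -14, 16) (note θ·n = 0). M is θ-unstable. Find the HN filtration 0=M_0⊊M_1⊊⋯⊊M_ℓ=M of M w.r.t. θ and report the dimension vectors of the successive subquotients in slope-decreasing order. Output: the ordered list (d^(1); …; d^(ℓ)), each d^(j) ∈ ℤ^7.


Barcode: M ≅ I[1,3], I[4,4], I[4,5], I[6,7], I[7,7]^2. HN layers by μ_θ (5 steps, strictly decreasing):
  μ^(1)=16; μ^(2)=8/3; μ^(3)=-4; μ^(4)=-14; μ^(5)=-19

((0, 0, 0, 0, 0, 0, 3); (1, 1, 1, 0, 0, 0, 0); (0, 0, 0, 0, 1, 0, 0); (0, 0, 0, 0, 0, 1, 0); (0, 0, 0, 2, 0, 0, 0))


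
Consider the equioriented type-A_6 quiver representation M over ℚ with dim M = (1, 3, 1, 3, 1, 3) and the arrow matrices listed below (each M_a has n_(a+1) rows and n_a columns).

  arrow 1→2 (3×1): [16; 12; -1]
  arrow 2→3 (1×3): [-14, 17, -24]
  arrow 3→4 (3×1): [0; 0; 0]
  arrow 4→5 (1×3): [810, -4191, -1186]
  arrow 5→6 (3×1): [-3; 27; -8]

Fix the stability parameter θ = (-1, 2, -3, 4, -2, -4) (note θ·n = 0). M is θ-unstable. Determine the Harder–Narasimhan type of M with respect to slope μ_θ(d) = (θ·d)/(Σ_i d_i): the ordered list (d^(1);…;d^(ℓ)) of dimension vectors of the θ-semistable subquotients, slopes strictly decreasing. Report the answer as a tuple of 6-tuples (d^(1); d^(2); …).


Interval decomposition of M: I[1,3], I[2,2]^2, I[4,4]^2, I[4,6], I[6,6]^2.
HN type (ℓ=6): μ^(1)=4; μ^(2)=2; μ^(3)=-1/2; μ^(4)=-2/3; μ^(5)=-1; μ^(6)=-4

((0, 0, 0, 2, 0, 0); (0, 2, 0, 0, 0, 0); (0, 1, 1, 0, 0, 0); (0, 0, 0, 1, 1, 1); (1, 0, 0, 0, 0, 0); (0, 0, 0, 0, 0, 2))


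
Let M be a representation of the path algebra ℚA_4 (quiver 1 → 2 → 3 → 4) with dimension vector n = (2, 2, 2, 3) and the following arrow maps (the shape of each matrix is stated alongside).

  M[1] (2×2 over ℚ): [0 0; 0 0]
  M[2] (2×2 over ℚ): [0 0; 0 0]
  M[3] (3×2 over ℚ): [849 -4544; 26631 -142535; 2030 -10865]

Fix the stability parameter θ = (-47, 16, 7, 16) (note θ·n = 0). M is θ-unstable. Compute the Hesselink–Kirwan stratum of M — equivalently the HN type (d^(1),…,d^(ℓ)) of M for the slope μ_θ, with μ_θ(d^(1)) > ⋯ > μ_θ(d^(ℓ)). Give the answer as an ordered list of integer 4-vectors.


Interval decomposition of M: I[1,1]^2, I[2,2]^2, I[3,4]^2, I[4,4].
HN type (ℓ=3): μ^(1)=16; μ^(2)=7; μ^(3)=-47

((0, 2, 0, 3); (0, 0, 2, 0); (2, 0, 0, 0))


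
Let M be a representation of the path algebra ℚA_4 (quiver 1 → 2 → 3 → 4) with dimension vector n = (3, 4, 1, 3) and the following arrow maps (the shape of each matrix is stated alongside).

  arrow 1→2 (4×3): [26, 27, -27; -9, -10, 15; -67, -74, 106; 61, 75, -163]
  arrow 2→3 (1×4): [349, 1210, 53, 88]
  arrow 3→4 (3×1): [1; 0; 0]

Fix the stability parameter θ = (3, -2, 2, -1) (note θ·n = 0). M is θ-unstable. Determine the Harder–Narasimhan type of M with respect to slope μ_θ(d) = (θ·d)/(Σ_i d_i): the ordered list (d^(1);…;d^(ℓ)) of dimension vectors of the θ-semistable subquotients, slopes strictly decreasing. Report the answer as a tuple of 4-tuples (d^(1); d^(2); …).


Via rank(M_{q-1}∘⋯∘M_p): M ≅ I[1,2]^2, I[1,4], I[2,2], I[4,4]^2.
μ_θ-semistable layers: μ^(1)=1/2; μ^(2)=-1; μ^(3)=-2

((3, 3, 1, 1); (0, 0, 0, 2); (0, 1, 0, 0))


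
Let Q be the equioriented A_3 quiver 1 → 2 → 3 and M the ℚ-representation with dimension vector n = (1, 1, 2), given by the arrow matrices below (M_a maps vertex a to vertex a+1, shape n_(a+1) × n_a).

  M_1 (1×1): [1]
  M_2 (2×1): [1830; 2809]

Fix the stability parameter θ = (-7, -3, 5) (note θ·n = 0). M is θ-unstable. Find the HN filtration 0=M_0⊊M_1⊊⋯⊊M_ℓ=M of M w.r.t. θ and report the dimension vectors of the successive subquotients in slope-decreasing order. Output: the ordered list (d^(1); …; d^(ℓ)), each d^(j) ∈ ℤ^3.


Interval decomposition of M: I[1,3], I[3,3].
HN type (ℓ=3): μ^(1)=5; μ^(2)=-3; μ^(3)=-7

((0, 0, 2); (0, 1, 0); (1, 0, 0))


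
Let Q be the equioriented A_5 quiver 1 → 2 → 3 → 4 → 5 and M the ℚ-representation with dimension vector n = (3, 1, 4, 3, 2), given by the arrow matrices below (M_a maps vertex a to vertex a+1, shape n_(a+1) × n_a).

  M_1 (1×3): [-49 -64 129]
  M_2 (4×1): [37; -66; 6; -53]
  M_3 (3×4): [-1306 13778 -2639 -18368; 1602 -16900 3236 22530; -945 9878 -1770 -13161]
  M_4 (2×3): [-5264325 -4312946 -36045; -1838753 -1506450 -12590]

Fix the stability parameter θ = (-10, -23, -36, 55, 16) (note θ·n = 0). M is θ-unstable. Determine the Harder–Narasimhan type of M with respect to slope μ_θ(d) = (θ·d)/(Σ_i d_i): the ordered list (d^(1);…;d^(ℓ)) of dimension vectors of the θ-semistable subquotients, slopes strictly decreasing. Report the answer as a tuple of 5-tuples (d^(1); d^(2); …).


Barcode: M ≅ I[1,1]^2, I[1,3], I[3,4], I[3,5]^2. HN layers by μ_θ (5 steps, strictly decreasing):
  μ^(1)=55; μ^(2)=71/2; μ^(3)=-10; μ^(4)=-23; μ^(5)=-36

((0, 0, 0, 1, 0); (0, 0, 0, 2, 2); (2, 0, 0, 0, 0); (1, 1, 1, 0, 0); (0, 0, 3, 0, 0))


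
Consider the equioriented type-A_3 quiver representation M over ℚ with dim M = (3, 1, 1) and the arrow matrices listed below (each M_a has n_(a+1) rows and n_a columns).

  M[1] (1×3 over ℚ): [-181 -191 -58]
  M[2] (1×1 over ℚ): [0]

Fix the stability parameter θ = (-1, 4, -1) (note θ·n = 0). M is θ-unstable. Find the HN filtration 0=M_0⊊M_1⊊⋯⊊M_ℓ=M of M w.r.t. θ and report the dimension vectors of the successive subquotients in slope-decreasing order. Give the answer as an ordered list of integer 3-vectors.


Via rank(M_{q-1}∘⋯∘M_p): M ≅ I[1,1]^2, I[1,2], I[3,3].
μ_θ-semistable layers: μ^(1)=4; μ^(2)=-1

((0, 1, 0); (3, 0, 1))
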